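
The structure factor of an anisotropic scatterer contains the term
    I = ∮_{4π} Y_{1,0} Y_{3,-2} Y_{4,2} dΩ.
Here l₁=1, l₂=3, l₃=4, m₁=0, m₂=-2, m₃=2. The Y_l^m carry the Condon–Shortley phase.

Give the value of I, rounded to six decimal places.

0.213244

m-sum 0 ✓  L=8 even ✓  2≤4≤4 ✓
Π(2lᵢ+1) = 3×7×9 = 189
triangle coeff Δ(1,3,4) = 1/252
Σ_t [0,0]: t=0:+1/36 = 1/36
(3j)²=4/63 [(1 3 4; 0 0 0)], sign=+1
Σ_t [0,0]: t=0:+1/120 = 1/120
(3j)²=1/21 [(1 3 4; 0 -2 2)], sign=+1
⇒ 4πI² = 4/7
I = (+1)√(4/7/(4π)) = 0.21324362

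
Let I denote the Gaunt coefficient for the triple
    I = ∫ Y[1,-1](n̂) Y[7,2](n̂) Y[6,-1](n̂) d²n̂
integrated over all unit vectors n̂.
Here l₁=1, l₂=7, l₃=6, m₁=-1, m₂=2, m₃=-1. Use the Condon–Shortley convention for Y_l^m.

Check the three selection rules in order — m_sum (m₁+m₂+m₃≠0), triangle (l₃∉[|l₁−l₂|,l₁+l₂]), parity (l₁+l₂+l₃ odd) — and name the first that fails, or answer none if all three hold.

none

azimuthal sum: -1 + 2 − 1 = 0  ✓
6 ≤ 6 ≤ 8 (triangle on l)  ✓
L = 1 + 7 + 6 = 14 (even)  ✓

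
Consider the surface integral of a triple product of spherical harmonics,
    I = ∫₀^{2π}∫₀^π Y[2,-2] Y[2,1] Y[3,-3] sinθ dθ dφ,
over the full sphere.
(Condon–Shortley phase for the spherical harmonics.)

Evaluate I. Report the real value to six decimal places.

0.000000

m-sum = -2 + 1 − 3 = -4 ≠ 0 ⇒ I = 0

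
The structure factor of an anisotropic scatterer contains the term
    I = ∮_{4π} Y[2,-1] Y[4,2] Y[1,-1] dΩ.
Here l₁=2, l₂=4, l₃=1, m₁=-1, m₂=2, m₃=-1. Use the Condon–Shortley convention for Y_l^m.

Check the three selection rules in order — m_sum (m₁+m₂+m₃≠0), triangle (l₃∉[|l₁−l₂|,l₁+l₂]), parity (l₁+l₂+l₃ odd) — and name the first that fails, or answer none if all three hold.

triangle

azimuthal sum: -1 + 2 − 1 = 0  ✓
2 ≤ 1 ≤ 6 (triangle on l)  ✗
L = 2 + 4 + 1 = 7 (odd)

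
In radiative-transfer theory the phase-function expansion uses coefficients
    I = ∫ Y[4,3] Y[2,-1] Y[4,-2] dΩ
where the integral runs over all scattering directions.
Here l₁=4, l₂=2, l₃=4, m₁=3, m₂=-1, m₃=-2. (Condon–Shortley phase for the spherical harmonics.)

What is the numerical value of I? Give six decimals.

-0.187702

m-sum 0 ✓  L=10 even ✓  2≤4≤6 ✓
Π(2lᵢ+1) = 9×5×9 = 405
triangle coeff Δ(4,2,4) = 1/13860
Σ_t [0,2]: t=0:+1/192 t=1:−1/36 t=2:+1/192 = -5/288
(3j)²=20/693 [(4 2 4; 0 0 0)], sign=-1
Σ_t [0,1]: t=0:+1/240 t=1:−1/1440 = 1/288
(3j)²=5/132 [(4 2 4; 3 -1 -2)], sign=+1
⇒ 4πI² = 375/847
I = (-1)√(375/847/(4π)) = -0.18770204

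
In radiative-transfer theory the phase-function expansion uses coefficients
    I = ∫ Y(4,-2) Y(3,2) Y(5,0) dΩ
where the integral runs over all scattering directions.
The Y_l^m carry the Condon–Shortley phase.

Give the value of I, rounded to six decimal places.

Rules hold: Σm=0, L=12 even, 1≤5≤7.
N = 9·7·11 = 693
Δ = 2!·6!·4!/13! = 1/180180
Racah Σ t=0..2: t=0:+1/576 t=1:−1/144 t=2:+1/576 = -1/288
⇒ 3j(4 3 5; 0 0 0)² = 20/1001, sgn +1
Racah Σ t=1..2: t=1:−1/2880 t=2:+1/576 = 1/720
⇒ 3j(4 3 5; -2 2 0)² = 80/3003, sgn -1
4πI² = N·(3j₀)²·(3jₘ)² = 4800/13013
I = -1·√(0.368862/4π) = -0.17132746

-0.171327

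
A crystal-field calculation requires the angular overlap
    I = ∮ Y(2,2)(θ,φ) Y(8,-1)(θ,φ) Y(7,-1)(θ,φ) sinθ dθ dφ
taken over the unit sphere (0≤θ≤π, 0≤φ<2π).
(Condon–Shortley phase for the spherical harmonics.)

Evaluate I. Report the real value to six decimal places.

L=17 odd ⇒ parity kills the (l;000) factor ⇒ I = 0

0.000000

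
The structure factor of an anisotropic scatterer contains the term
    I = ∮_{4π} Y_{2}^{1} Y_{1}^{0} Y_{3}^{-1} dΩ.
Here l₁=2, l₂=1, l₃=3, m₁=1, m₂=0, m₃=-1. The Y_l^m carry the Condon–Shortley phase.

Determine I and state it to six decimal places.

Checks pass: Σm=0; 6 even; l₃=3∈[1,3].
(2·2+1)(2·1+1)(2·3+1) = 105
Δ: 0! 4! 2! / 7! → 1/105
sum: t=0:+1/4 = 1/4
3j²(2 1 3; 0 0 0) = Δ·Π!·Σ² = 3/35  (sign -1)
sum: t=0:+1/6 = 1/6
3j²(2 1 3; 1 0 -1) = Δ·Π!·Σ² = 8/105  (sign +1)
combine: 4πI² = 105·3/35·8/105 = 24/35
take √, sign -1: I = -0.23359668

-0.233597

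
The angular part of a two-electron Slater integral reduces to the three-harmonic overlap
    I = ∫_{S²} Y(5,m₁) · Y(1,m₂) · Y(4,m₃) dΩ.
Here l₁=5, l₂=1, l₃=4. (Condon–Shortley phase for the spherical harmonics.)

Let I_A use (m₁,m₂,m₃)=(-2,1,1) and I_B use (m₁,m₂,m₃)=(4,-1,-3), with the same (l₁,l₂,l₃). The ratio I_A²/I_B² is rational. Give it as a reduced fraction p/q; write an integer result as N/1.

7/12

Shared (l₁,l₂,l₃)=(5,1,4): N and (l;000)² cancel in I_A²/I_B².
A: Δ = 2!·8!·0!/11! = 1/495; Racah Σ t=2..2: t=2:+1/1440 = 1/1440; ⇒ 3j(5 1 4; -2 1 1)² = 7/165, sgn -1
B: Δ = 2!·8!·0!/11! = 1/495; Racah Σ t=0..0: t=0:+1/10080 = 1/10080; ⇒ 3j(5 1 4; 4 -1 -3)² = 4/55, sgn -1
I_A²/I_B² = (7/165)/(4/55) = 7/12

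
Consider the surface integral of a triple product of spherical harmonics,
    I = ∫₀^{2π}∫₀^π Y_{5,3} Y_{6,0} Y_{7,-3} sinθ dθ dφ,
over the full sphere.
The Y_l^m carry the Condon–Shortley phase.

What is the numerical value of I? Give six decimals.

Rules hold: Σm=0, L=18 even, 1≤7≤11.
N = 11·13·15 = 2145
Δ = 4!·6!·8!/19! = 1/174594420
Racah Σ t=0..4: t=0:+1/4147200 t=1:−1/207360 t=2:+1/82944 t=3:−1/207360 t=4:+1/4147200 = 1/345600
⇒ 3j(5 6 7; 0 0 0)² = 420/46189, sgn -1
Racah Σ t=0..2: t=0:+1/1658880 t=1:−1/518400 t=2:+1/1658880 = -1/1382400
⇒ 3j(5 6 7; 3 0 -3)² = 504/46189, sgn -1
4πI² = N·(3j₀)²·(3jₘ)² = 3175200/14919047
I = +1·√(0.212829/4π) = 0.13013978

0.130140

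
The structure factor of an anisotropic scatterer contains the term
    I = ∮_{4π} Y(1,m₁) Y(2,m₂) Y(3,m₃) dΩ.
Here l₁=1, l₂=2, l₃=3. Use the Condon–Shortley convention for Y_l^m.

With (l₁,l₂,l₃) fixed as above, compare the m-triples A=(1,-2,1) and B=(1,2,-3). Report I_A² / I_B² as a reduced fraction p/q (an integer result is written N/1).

1/15

l's match ⇒ only the (l;m) 3-j factors differ between A and B.
A: triangle coeff Δ(1,2,3) = 1/105; Σ_t [0,0]: t=0:+1/48 = 1/48; (3j)²=1/105 [(1 2 3; 1 -2 1)], sign=+1
B: triangle coeff Δ(1,2,3) = 1/105; Σ_t [0,0]: t=0:+1/48 = 1/48; (3j)²=1/7 [(1 2 3; 1 2 -3)], sign=+1
I_A²/I_B² = (1/105)/(1/7) = 1/15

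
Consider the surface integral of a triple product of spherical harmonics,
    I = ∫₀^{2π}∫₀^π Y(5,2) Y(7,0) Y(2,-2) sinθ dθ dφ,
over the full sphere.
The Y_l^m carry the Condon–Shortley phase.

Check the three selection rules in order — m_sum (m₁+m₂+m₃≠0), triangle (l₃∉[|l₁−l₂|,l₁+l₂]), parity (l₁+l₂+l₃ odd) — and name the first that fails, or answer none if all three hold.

m₁+m₂+m₃ = 2 + 0 − 2 = 0  ✓
triangle: |5−7|=2 ≤ l₃=2 ≤ 5+7=12  ✓
parity: l₁+l₂+l₃ = 14 is even  ✓

none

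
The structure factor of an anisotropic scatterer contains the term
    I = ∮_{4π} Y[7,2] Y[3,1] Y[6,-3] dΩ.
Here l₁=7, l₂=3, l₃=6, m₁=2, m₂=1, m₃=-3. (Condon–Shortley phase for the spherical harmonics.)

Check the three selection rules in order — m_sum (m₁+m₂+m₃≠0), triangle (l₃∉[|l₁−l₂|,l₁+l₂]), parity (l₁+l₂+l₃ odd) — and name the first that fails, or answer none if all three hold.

none

Σmᵢ = 0  ✓
l₃∈[|l₁−l₂|,l₁+l₂]=[4,10], have l₃=6  ✓
Σlᵢ = 16 ⇒ even  ✓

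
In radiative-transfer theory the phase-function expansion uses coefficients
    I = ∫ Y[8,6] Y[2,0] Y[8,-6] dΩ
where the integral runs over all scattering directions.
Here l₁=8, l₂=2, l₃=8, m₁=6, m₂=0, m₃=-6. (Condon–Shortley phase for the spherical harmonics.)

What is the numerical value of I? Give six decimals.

-0.079678

m-sum 0 ✓  L=18 even ✓  6≤8≤10 ✓
Π(2lᵢ+1) = 17×5×17 = 1445
triangle coeff Δ(8,2,8) = 1/348840
Σ_t [0,2]: t=0:+1/116121600 t=1:−1/25401600 t=2:+1/116121600 = -1/45158400
(3j)²=24/1615 [(8 2 8; 0 0 0)], sign=-1
Σ_t [0,2]: t=0:+1/3832012800 t=1:−1/6227020800 t=2:+1/348713164800 = 1/9686476800
(3j)²=6/1615 [(8 2 8; 6 0 -6)], sign=+1
⇒ 4πI² = 144/1805
I = (-1)√(144/1805/(4π)) = -0.07967787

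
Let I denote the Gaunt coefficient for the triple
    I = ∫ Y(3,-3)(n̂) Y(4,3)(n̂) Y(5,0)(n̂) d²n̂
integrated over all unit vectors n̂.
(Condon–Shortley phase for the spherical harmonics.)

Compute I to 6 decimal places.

Checks pass: Σm=0; 12 even; l₃=5∈[1,7].
(2·3+1)(2·4+1)(2·5+1) = 693
Δ: 2! 4! 6! / 13! → 1/180180
sum: t=0:+1/576 t=1:−1/144 t=2:+1/576 = -1/288
3j²(3 4 5; 0 0 0) = Δ·Π!·Σ² = 20/1001  (sign +1)
sum: t=2:+1/5760 = 1/5760
3j²(3 4 5; -3 3 0) = Δ·Π!·Σ² = 5/572  (sign -1)
combine: 4πI² = 693·20/1001·5/572 = 225/1859
take √, sign -1: I = -0.09814013

-0.098140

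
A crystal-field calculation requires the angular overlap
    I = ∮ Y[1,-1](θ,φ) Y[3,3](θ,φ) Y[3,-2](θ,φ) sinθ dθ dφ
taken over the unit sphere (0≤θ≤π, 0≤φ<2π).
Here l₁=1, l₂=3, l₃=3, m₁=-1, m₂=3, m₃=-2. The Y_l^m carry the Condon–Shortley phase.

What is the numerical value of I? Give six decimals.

0.000000

Σlᵢ=7 odd — θ-integrand is odd under cosθ→−cosθ; I=0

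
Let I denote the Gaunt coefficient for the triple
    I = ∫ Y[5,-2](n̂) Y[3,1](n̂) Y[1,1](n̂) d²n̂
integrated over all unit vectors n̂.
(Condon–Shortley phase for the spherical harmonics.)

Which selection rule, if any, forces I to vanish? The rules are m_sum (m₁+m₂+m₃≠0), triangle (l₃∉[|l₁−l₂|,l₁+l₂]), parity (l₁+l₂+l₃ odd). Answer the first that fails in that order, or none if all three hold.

m₁+m₂+m₃ = -2 + 1 + 1 = 0  ✓
triangle: |5−3|=2 ≤ l₃=1 ≤ 5+3=8  ✗
parity: l₁+l₂+l₃ = 9 is odd

triangle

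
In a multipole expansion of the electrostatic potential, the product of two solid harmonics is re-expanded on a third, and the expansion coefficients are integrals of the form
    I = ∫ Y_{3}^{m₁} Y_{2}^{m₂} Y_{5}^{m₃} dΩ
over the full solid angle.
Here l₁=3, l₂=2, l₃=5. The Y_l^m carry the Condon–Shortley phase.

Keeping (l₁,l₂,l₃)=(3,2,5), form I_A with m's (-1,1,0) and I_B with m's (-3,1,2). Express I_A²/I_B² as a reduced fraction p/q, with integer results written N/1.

l's match ⇒ only the (l;m) 3-j factors differ between A and B.
A: triangle coeff Δ(3,2,5) = 1/2310; Σ_t [0,0]: t=0:+1/288 = 1/288; (3j)²=5/231 [(3 2 5; -1 1 0)], sign=-1
B: triangle coeff Δ(3,2,5) = 1/2310; Σ_t [0,0]: t=0:+1/4320 = 1/4320; (3j)²=1/330 [(3 2 5; -3 1 2)], sign=-1
I_A²/I_B² = (5/231)/(1/330) = 50/7

50/7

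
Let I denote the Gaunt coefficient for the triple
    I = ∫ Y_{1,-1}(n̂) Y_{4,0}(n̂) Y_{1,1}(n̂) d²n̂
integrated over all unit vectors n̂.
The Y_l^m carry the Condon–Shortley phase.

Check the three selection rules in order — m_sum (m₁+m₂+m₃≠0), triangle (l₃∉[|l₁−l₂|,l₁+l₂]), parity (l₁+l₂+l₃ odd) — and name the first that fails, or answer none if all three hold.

azimuthal sum: -1 + 0 + 1 = 0  ✓
3 ≤ 1 ≤ 5 (triangle on l)  ✗
L = 1 + 4 + 1 = 6 (even)

triangle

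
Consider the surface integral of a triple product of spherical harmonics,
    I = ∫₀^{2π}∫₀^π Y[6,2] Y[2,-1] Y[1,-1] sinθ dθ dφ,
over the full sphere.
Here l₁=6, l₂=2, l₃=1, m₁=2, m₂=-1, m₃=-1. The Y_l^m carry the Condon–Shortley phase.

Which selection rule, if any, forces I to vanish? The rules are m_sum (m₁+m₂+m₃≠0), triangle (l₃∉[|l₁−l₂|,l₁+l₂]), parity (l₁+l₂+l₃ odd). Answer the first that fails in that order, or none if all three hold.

m₁+m₂+m₃ = 2 − 1 − 1 = 0  ✓
triangle: |6−2|=4 ≤ l₃=1 ≤ 6+2=8  ✗
parity: l₁+l₂+l₃ = 9 is odd

triangle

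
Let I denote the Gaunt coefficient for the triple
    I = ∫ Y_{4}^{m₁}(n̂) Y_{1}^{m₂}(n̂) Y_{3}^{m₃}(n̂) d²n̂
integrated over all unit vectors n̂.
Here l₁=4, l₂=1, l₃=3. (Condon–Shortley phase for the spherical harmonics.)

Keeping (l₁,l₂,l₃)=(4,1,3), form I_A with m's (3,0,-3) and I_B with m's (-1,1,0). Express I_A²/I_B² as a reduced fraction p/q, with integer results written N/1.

l's match ⇒ only the (l;m) 3-j factors differ between A and B.
A: triangle coeff Δ(4,1,3) = 1/252; Σ_t [1,1]: t=1:−1/720 = -1/720; (3j)²=1/36 [(4 1 3; 3 0 -3)], sign=-1
B: triangle coeff Δ(4,1,3) = 1/252; Σ_t [2,2]: t=2:+1/72 = 1/72; (3j)²=5/126 [(4 1 3; -1 1 0)], sign=-1
I_A²/I_B² = (1/36)/(5/126) = 7/10

7/10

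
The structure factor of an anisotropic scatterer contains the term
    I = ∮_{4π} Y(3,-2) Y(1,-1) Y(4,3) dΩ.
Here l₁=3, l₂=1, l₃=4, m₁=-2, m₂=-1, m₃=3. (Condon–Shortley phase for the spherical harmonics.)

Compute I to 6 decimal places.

Checks pass: Σm=0; 8 even; l₃=4∈[2,4].
(2·3+1)(2·1+1)(2·4+1) = 189
Δ: 0! 6! 2! / 9! → 1/252
sum: t=0:+1/36 = 1/36
3j²(3 1 4; 0 0 0) = Δ·Π!·Σ² = 4/63  (sign +1)
sum: t=0:+1/240 = 1/240
3j²(3 1 4; -2 -1 3) = Δ·Π!·Σ² = 1/12  (sign -1)
combine: 4πI² = 189·4/63·1/12 = 1/1
take √, sign -1: I = -0.28209479

-0.282095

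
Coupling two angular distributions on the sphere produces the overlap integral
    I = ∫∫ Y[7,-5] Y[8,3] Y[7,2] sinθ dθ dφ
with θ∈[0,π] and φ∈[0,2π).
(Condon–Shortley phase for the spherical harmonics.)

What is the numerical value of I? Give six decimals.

-0.104896

Checks pass: Σm=0; 22 even; l₃=7∈[1,15].
(2·7+1)(2·8+1)(2·7+1) = 3825
Δ: 8! 6! 8! / 23! → 1/22086194130
sum: t=1:−1/18289152000 t=2:+1/248832000 t=3:−1/24883200 t=4:+1/11943936 t=5:−1/24883200 t=6:+1/248832000 t=7:−1/18289152000 = 11/975421440
3j²(7 8 7; 0 0 0) = Δ·Π!·Σ² = 1750/289731  (sign -1)
sum: t=6:+1/746496000 t=7:−1/348364800 t=8:+1/1393459200 = -17/20901888000
3j²(7 8 7; -5 3 2) = Δ·Π!·Σ² = 34/5681  (sign +1)
combine: 4πI² = 3825·1750/289731·34/5681 = 4462500/32273761
take √, sign -1: I = -0.10489611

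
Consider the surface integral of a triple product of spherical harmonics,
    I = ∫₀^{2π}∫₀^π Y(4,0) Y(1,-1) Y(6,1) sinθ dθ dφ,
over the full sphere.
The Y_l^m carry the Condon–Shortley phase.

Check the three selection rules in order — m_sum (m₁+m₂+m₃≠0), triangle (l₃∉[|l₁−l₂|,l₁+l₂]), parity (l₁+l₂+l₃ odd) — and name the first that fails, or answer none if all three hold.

Σmᵢ = 0  ✓
l₃∈[|l₁−l₂|,l₁+l₂]=[3,5], have l₃=6  ✗
Σlᵢ = 11 ⇒ odd

triangle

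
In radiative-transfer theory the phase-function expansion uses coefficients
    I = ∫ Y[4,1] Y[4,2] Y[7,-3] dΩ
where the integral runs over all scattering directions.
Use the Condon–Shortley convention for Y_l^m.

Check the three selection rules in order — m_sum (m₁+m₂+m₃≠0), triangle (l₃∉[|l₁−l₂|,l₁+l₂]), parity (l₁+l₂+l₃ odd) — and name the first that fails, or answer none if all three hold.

parity

azimuthal sum: 1 + 2 − 3 = 0  ✓
0 ≤ 7 ≤ 8 (triangle on l)  ✓
L = 4 + 4 + 7 = 15 (odd)  ✗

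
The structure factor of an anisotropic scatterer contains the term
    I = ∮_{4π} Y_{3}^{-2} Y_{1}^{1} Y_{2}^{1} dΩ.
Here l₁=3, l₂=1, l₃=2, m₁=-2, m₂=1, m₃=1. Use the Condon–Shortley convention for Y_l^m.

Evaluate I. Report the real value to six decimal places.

0.261169

m-sum 0 ✓  L=6 even ✓  2≤2≤4 ✓
Π(2lᵢ+1) = 7×3×5 = 105
triangle coeff Δ(3,1,2) = 1/105
Σ_t [1,1]: t=1:−1/4 = -1/4
(3j)²=3/35 [(3 1 2; 0 0 0)], sign=-1
Σ_t [2,2]: t=2:+1/12 = 1/12
(3j)²=2/21 [(3 1 2; -2 1 1)], sign=-1
⇒ 4πI² = 6/7
I = (+1)√(6/7/(4π)) = 0.26116903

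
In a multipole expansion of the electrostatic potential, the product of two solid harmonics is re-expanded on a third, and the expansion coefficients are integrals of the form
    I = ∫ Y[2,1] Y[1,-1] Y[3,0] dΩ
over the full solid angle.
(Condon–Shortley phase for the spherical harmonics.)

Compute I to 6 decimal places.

m-sum 0 ✓  L=6 even ✓  1≤3≤3 ✓
Π(2lᵢ+1) = 5×3×7 = 105
triangle coeff Δ(2,1,3) = 1/105
Σ_t [0,0]: t=0:+1/4 = 1/4
(3j)²=3/35 [(2 1 3; 0 0 0)], sign=-1
Σ_t [0,0]: t=0:+1/12 = 1/12
(3j)²=1/35 [(2 1 3; 1 -1 0)], sign=-1
⇒ 4πI² = 9/35
I = (+1)√(9/35/(4π)) = 0.14304817

0.143048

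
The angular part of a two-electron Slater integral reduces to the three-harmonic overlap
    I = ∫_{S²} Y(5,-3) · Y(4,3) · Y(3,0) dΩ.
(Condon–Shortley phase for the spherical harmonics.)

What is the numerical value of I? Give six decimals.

m-sum 0 ✓  L=12 even ✓  1≤3≤9 ✓
Π(2lᵢ+1) = 11×9×7 = 693
triangle coeff Δ(5,4,3) = 1/180180
Σ_t [2,4]: t=2:+1/576 t=3:−1/144 t=4:+1/576 = -1/288
(3j)²=20/1001 [(5 4 3; 0 0 0)], sign=+1
Σ_t [5,6]: t=5:−1/1440 t=6:+1/2880 = -1/2880
(3j)²=7/715 [(5 4 3; -3 3 0)], sign=+1
⇒ 4πI² = 252/1859
I = (+1)√(252/1859/(4π)) = 0.10386175

0.103862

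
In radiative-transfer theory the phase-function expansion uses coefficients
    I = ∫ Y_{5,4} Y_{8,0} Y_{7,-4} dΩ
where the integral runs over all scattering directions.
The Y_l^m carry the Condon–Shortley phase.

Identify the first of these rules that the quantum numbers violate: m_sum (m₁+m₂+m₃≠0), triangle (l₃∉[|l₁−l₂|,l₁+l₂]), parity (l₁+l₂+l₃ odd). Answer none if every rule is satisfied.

none

m₁+m₂+m₃ = 4 + 0 − 4 = 0  ✓
triangle: |5−8|=3 ≤ l₃=7 ≤ 5+8=13  ✓
parity: l₁+l₂+l₃ = 20 is even  ✓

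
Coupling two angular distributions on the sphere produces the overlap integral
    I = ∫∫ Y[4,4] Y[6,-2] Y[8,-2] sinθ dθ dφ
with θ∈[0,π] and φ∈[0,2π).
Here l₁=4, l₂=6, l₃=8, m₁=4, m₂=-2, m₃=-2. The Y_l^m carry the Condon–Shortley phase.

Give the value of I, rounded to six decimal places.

-0.110520

m-sum 0 ✓  L=18 even ✓  2≤8≤10 ✓
Π(2lᵢ+1) = 9×13×17 = 1989
triangle coeff Δ(4,6,8) = 1/23279256
Σ_t [0,2]: t=0:+1/1658880 t=1:−1/518400 t=2:+1/1658880 = -1/1382400
(3j)²=504/46189 [(4 6 8; 0 0 0)], sign=-1
Σ_t [0,0]: t=0:+1/24883200 = 1/24883200
(3j)²=980/138567 [(4 6 8; 4 -2 -2)], sign=+1
⇒ 4πI² = 1481760/9653501
I = (-1)√(1481760/9653501/(4π)) = -0.11052018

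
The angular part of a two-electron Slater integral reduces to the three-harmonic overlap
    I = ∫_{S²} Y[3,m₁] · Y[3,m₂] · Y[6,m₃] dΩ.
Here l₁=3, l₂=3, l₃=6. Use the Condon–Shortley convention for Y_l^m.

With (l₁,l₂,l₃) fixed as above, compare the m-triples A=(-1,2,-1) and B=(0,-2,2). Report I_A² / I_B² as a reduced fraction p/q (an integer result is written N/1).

l's match ⇒ only the (l;m) 3-j factors differ between A and B.
A: triangle coeff Δ(3,3,6) = 1/12012; Σ_t [0,0]: t=0:+1/5760 = 1/5760; (3j)²=5/572 [(3 3 6; -1 2 -1)], sign=-1
B: triangle coeff Δ(3,3,6) = 1/12012; Σ_t [0,0]: t=0:+1/4320 = 1/4320; (3j)²=8/429 [(3 3 6; 0 -2 2)], sign=+1
I_A²/I_B² = (5/572)/(8/429) = 15/32

15/32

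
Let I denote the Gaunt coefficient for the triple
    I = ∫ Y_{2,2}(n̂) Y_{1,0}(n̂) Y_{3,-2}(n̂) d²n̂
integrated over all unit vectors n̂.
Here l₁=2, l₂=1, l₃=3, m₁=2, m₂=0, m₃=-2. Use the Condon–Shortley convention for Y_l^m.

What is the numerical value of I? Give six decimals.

0.184674

Checks pass: Σm=0; 6 even; l₃=3∈[1,3].
(2·2+1)(2·1+1)(2·3+1) = 105
Δ: 0! 4! 2! / 7! → 1/105
sum: t=0:+1/4 = 1/4
3j²(2 1 3; 0 0 0) = Δ·Π!·Σ² = 3/35  (sign -1)
sum: t=0:+1/24 = 1/24
3j²(2 1 3; 2 0 -2) = Δ·Π!·Σ² = 1/21  (sign -1)
combine: 4πI² = 105·3/35·1/21 = 3/7
take √, sign +1: I = 0.18467439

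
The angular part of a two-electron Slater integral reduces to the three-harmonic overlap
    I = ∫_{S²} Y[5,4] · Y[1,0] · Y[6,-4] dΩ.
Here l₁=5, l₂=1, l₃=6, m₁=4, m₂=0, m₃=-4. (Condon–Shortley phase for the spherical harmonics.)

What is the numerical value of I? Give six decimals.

0.182727

Rules hold: Σm=0, L=12 even, 4≤6≤6.
N = 11·3·13 = 429
Δ = 0!·10!·2!/13! = 1/858
Racah Σ t=0..0: t=0:+1/14400 = 1/14400
⇒ 3j(5 1 6; 0 0 0)² = 6/143, sgn +1
Racah Σ t=0..0: t=0:+1/362880 = 1/362880
⇒ 3j(5 1 6; 4 0 -4)² = 10/429, sgn +1
4πI² = N·(3j₀)²·(3jₘ)² = 60/143
I = +1·√(0.41958/4π) = 0.18272698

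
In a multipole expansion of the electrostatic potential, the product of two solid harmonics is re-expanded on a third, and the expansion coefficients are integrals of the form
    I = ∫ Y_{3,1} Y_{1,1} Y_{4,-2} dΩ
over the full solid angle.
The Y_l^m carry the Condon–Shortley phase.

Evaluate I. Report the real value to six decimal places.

0.238414

m-sum 0 ✓  L=8 even ✓  2≤4≤4 ✓
Π(2lᵢ+1) = 7×3×9 = 189
triangle coeff Δ(3,1,4) = 1/252
Σ_t [0,0]: t=0:+1/36 = 1/36
(3j)²=4/63 [(3 1 4; 0 0 0)], sign=+1
Σ_t [0,0]: t=0:+1/96 = 1/96
(3j)²=5/84 [(3 1 4; 1 1 -2)], sign=+1
⇒ 4πI² = 5/7
I = (+1)√(5/7/(4π)) = 0.23841361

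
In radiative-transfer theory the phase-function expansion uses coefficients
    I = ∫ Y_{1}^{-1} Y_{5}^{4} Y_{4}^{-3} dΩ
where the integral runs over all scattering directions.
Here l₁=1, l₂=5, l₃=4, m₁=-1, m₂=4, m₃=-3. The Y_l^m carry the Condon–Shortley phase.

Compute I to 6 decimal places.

0.294638

m-sum 0 ✓  L=10 even ✓  4≤4≤6 ✓
Π(2lᵢ+1) = 3×11×9 = 297
triangle coeff Δ(1,5,4) = 1/495
Σ_t [1,1]: t=1:−1/576 = -1/576
(3j)²=5/99 [(1 5 4; 0 0 0)], sign=-1
Σ_t [2,2]: t=2:+1/10080 = 1/10080
(3j)²=4/55 [(1 5 4; -1 4 -3)], sign=-1
⇒ 4πI² = 12/11
I = (+1)√(12/11/(4π)) = 0.29463840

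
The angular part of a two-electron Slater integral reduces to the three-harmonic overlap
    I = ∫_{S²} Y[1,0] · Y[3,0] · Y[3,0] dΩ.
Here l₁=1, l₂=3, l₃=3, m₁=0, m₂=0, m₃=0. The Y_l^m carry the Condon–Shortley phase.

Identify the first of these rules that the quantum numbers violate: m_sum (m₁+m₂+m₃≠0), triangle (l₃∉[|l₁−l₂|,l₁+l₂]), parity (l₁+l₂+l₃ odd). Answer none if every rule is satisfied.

parity

azimuthal sum: 0 + 0 + 0 = 0  ✓
2 ≤ 3 ≤ 4 (triangle on l)  ✓
L = 1 + 3 + 3 = 7 (odd)  ✗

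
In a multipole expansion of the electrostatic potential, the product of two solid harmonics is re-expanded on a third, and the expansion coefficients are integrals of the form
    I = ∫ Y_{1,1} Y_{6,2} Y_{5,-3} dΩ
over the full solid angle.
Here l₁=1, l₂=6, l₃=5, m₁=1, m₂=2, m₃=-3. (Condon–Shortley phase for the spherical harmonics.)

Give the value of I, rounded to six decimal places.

0.100084

Checks pass: Σm=0; 12 even; l₃=5∈[5,7].
(2·1+1)(2·6+1)(2·5+1) = 429
Δ: 2! 0! 10! / 13! → 1/858
sum: t=1:−1/14400 = -1/14400
3j²(1 6 5; 0 0 0) = Δ·Π!·Σ² = 6/143  (sign +1)
sum: t=0:+1/161280 = 1/161280
3j²(1 6 5; 1 2 -3) = Δ·Π!·Σ² = 1/143  (sign +1)
combine: 4πI² = 429·6/143·1/143 = 18/143
take √, sign +1: I = 0.10008369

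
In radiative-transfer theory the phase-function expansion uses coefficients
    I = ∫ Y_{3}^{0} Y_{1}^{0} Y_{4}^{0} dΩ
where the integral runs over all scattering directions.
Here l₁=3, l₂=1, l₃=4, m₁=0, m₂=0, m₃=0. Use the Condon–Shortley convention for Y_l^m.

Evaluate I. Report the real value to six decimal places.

Checks pass: Σm=0; 8 even; l₃=4∈[2,4].
(2·3+1)(2·1+1)(2·4+1) = 189
Δ: 0! 6! 2! / 9! → 1/252
sum: t=0:+1/36 = 1/36
3j²(3 1 4; 0 0 0) = Δ·Π!·Σ² = 4/63  (sign +1)
(m-triple is (0,0,0) — same symbol as above.)
combine: 4πI² = 189·4/63·4/63 = 16/21
take √, sign +1: I = 0.24623252

0.246233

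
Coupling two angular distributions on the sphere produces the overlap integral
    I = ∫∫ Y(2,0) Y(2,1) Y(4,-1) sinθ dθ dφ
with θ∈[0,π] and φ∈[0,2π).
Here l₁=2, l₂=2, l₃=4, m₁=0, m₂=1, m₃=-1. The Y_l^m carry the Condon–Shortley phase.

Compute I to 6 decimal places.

Checks pass: Σm=0; 8 even; l₃=4∈[0,4].
(2·2+1)(2·2+1)(2·4+1) = 225
Δ: 0! 4! 4! / 9! → 1/630
sum: t=0:+1/16 = 1/16
3j²(2 2 4; 0 0 0) = Δ·Π!·Σ² = 2/35  (sign +1)
sum: t=0:+1/24 = 1/24
3j²(2 2 4; 0 1 -1) = Δ·Π!·Σ² = 1/21  (sign -1)
combine: 4πI² = 225·2/35·1/21 = 30/49
take √, sign -1: I = -0.22072812

-0.220728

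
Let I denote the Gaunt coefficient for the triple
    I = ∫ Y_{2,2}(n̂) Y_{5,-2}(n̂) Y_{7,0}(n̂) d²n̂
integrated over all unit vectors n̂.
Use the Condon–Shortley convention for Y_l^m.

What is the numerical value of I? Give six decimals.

m-sum 0 ✓  L=14 even ✓  3≤7≤7 ✓
Π(2lᵢ+1) = 5×11×15 = 825
triangle coeff Δ(2,5,7) = 1/15015
Σ_t [0,0]: t=0:+1/57600 = 1/57600
(3j)²=21/715 [(2 5 7; 0 0 0)], sign=-1
Σ_t [0,0]: t=0:+1/725760 = 1/725760
(3j)²=1/429 [(2 5 7; 2 -2 0)], sign=-1
⇒ 4πI² = 105/1859
I = (+1)√(105/1859/(4π)) = 0.06704247

0.067042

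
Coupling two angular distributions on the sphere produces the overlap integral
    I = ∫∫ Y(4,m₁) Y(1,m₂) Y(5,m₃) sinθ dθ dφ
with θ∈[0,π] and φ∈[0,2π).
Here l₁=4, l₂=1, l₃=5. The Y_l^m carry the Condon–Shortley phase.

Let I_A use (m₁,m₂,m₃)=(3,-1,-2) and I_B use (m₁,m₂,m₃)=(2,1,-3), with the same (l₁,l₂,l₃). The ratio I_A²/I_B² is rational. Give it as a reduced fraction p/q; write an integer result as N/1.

3/28

l's match ⇒ only the (l;m) 3-j factors differ between A and B.
A: triangle coeff Δ(4,1,5) = 1/495; Σ_t [0,0]: t=0:+1/10080 = 1/10080; (3j)²=1/165 [(4 1 5; 3 -1 -2)], sign=-1
B: triangle coeff Δ(4,1,5) = 1/495; Σ_t [0,0]: t=0:+1/2880 = 1/2880; (3j)²=28/495 [(4 1 5; 2 1 -3)], sign=+1
I_A²/I_B² = (1/165)/(28/495) = 3/28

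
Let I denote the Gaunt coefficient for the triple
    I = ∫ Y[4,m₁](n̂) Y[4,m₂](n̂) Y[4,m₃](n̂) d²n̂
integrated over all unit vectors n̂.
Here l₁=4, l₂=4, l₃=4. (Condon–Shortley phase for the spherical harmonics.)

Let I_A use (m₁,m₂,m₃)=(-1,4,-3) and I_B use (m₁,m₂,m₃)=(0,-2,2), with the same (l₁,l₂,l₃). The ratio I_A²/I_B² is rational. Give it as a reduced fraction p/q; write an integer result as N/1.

490/121

l's match ⇒ only the (l;m) 3-j factors differ between A and B.
A: triangle coeff Δ(4,4,4) = 1/450450; Σ_t [4,4]: t=4:+1/3456 = 1/3456; (3j)²=35/1287 [(4 4 4; -1 4 -3)], sign=-1
B: triangle coeff Δ(4,4,4) = 1/450450; Σ_t [0,2]: t=0:+1/2304 t=1:−1/216 t=2:+1/384 = -11/6912; (3j)²=11/1638 [(4 4 4; 0 -2 2)], sign=-1
I_A²/I_B² = (35/1287)/(11/1638) = 490/121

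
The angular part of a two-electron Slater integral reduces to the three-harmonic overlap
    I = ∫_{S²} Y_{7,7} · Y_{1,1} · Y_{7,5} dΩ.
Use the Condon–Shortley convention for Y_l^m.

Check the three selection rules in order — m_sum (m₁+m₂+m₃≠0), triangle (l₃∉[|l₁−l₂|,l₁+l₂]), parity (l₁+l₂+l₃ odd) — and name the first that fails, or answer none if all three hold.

m_sum

azimuthal sum: 7 + 1 + 5 = 13  ✗
6 ≤ 7 ≤ 8 (triangle on l)
L = 7 + 1 + 7 = 15 (odd)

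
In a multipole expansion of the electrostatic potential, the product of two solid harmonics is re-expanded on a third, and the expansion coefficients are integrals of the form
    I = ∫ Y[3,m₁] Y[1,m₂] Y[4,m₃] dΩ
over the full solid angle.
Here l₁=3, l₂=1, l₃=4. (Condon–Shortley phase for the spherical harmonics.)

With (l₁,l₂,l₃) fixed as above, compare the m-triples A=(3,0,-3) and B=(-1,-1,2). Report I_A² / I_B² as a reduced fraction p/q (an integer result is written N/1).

Same 3,1,4: normalisation and zero-m 3j drop out of the ratio.
A: Δ: 0! 6! 2! / 9! → 1/252; sum: t=0:+1/720 = 1/720; 3j²(3 1 4; 3 0 -3) = Δ·Π!·Σ² = 1/36  (sign -1)
B: Δ: 0! 6! 2! / 9! → 1/252; sum: t=0:+1/96 = 1/96; 3j²(3 1 4; -1 -1 2) = Δ·Π!·Σ² = 5/84  (sign +1)
I_A²/I_B² = (1/36)/(5/84) = 7/15

7/15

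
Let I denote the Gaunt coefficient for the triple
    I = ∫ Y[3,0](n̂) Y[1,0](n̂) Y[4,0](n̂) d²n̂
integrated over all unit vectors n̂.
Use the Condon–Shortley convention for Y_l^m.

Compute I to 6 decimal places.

m-sum 0 ✓  L=8 even ✓  2≤4≤4 ✓
Π(2lᵢ+1) = 7×3×9 = 189
triangle coeff Δ(3,1,4) = 1/252
Σ_t [0,0]: t=0:+1/36 = 1/36
(3j)²=4/63 [(3 1 4; 0 0 0)], sign=+1
(m-triple is (0,0,0) — same symbol as above.)
⇒ 4πI² = 16/21
I = (+1)√(16/21/(4π)) = 0.24623252

0.246233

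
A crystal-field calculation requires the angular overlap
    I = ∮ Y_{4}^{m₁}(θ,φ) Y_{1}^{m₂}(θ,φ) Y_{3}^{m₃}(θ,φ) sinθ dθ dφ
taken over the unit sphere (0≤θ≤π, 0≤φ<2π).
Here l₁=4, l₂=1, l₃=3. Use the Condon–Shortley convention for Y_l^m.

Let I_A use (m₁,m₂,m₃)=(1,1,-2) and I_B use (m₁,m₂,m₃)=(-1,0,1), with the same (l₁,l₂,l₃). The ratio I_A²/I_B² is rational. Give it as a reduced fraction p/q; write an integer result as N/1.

Same 4,1,3: normalisation and zero-m 3j drop out of the ratio.
A: Δ: 2! 6! 0! / 9! → 1/252; sum: t=2:+1/240 = 1/240; 3j²(4 1 3; 1 1 -2) = Δ·Π!·Σ² = 1/84  (sign -1)
B: Δ: 2! 6! 0! / 9! → 1/252; sum: t=1:−1/48 = -1/48; 3j²(4 1 3; -1 0 1) = Δ·Π!·Σ² = 5/84  (sign -1)
I_A²/I_B² = (1/84)/(5/84) = 1/5

1/5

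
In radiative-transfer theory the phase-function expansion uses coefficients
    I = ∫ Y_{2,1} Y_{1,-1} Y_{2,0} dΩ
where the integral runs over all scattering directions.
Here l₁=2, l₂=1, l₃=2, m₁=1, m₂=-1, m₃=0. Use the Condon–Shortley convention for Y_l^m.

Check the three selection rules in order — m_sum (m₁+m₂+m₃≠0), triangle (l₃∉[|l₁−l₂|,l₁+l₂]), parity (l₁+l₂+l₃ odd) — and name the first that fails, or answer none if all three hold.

azimuthal sum: 1 − 1 + 0 = 0  ✓
1 ≤ 2 ≤ 3 (triangle on l)  ✓
L = 2 + 1 + 2 = 5 (odd)  ✗

parity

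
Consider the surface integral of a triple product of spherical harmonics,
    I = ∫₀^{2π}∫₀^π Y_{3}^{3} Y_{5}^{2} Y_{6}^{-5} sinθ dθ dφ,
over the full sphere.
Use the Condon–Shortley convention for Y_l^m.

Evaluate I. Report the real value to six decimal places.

0.169016

Rules hold: Σm=0, L=14 even, 2≤6≤8.
N = 7·11·13 = 1001
Δ = 2!·4!·8!/15! = 1/675675
Racah Σ t=0..2: t=0:+1/8640 t=1:−1/2304 t=2:+1/8640 = -7/34560
⇒ 3j(3 5 6; 0 0 0)² = 7/429, sgn -1
Racah Σ t=0..0: t=0:+1/241920 = 1/241920
⇒ 3j(3 5 6; 3 2 -5)² = 2/91, sgn -1
4πI² = N·(3j₀)²·(3jₘ)² = 14/39
I = +1·√(0.358974/4π) = 0.16901560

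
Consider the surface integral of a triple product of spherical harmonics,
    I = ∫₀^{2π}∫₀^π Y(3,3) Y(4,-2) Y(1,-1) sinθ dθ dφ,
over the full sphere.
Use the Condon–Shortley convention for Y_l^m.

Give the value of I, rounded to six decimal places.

0.061558

m-sum 0 ✓  L=8 even ✓  1≤1≤7 ✓
Π(2lᵢ+1) = 7×9×3 = 189
triangle coeff Δ(3,4,1) = 1/252
Σ_t [3,3]: t=3:−1/36 = -1/36
(3j)²=4/63 [(3 4 1; 0 0 0)], sign=+1
Σ_t [0,0]: t=0:+1/1440 = 1/1440
(3j)²=1/252 [(3 4 1; 3 -2 -1)], sign=+1
⇒ 4πI² = 1/21
I = (+1)√(1/21/(4π)) = 0.06155813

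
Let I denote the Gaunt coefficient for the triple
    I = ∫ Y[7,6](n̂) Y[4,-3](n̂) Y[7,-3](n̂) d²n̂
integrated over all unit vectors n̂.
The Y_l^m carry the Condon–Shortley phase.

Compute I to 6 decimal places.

Checks pass: Σm=0; 18 even; l₃=7∈[3,11].
(2·7+1)(2·4+1)(2·7+1) = 2025
Δ: 4! 10! 4! / 19! → 1/58198140
sum: t=0:+1/17418240 t=1:−1/622080 t=2:+1/230400 t=3:−1/622080 t=4:+1/17418240 = 1/806400
3j²(7 4 7; 0 0 0) = Δ·Π!·Σ² = 2268/230945  (sign -1)
sum: t=0:+1/52254720 t=1:−1/522547200 = 1/58060800
3j²(7 4 7; 6 -3 -3) = Δ·Π!·Σ² = 9/646  (sign +1)
combine: 4πI² = 2025·2268/230945·9/646 = 4133430/14919047
take √, sign -1: I = -0.14848406

-0.148484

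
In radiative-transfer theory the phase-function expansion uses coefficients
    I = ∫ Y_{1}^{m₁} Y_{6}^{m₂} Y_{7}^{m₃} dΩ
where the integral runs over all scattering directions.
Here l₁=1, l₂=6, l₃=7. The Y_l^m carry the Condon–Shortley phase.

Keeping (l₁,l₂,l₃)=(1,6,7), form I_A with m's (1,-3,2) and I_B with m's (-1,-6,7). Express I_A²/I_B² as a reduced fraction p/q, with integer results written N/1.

Shared (l₁,l₂,l₃)=(1,6,7): N and (l;000)² cancel in I_A²/I_B².
A: Δ = 0!·2!·12!/15! = 1/1365; Racah Σ t=0..0: t=0:+1/4354560 = 1/4354560; ⇒ 3j(1 6 7; 1 -3 2)² = 2/273, sgn -1
B: Δ = 0!·2!·12!/15! = 1/1365; Racah Σ t=0..0: t=0:+1/958003200 = 1/958003200; ⇒ 3j(1 6 7; -1 -6 7)² = 1/15, sgn +1
I_A²/I_B² = (2/273)/(1/15) = 10/91

10/91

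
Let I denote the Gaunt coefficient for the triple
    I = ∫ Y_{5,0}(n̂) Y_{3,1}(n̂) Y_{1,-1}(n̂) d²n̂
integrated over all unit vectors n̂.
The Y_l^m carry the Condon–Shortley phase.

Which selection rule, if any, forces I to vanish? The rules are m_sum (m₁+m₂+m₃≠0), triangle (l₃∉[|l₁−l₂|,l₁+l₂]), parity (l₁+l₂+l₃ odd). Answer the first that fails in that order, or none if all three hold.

triangle

Σmᵢ = 0  ✓
l₃∈[|l₁−l₂|,l₁+l₂]=[2,8], have l₃=1  ✗
Σlᵢ = 9 ⇒ odd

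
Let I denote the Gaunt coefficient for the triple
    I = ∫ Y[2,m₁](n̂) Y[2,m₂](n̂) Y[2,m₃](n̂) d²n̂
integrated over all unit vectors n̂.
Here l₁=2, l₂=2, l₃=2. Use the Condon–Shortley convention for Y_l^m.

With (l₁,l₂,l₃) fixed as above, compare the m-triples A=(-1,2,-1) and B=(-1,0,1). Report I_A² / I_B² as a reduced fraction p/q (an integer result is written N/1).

6/1

Shared (l₁,l₂,l₃)=(2,2,2): N and (l;000)² cancel in I_A²/I_B².
A: Δ = 2!·2!·2!/7! = 1/630; Racah Σ t=2..2: t=2:+1/4 = 1/4; ⇒ 3j(2 2 2; -1 2 -1)² = 3/35, sgn -1
B: Δ = 2!·2!·2!/7! = 1/630; Racah Σ t=1..2: t=1:−1/2 t=2:+1/4 = -1/4; ⇒ 3j(2 2 2; -1 0 1)² = 1/70, sgn +1
I_A²/I_B² = (3/35)/(1/70) = 6/1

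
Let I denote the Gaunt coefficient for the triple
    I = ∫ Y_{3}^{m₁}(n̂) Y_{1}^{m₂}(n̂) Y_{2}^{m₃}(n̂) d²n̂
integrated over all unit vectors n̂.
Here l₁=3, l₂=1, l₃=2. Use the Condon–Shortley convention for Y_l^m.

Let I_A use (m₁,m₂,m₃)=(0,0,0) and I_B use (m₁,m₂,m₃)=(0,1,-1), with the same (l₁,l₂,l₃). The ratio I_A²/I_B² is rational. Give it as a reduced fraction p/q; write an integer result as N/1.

Shared (l₁,l₂,l₃)=(3,1,2): N and (l;000)² cancel in I_A²/I_B².
A: Δ = 2!·4!·0!/7! = 1/105; Racah Σ t=1..1: t=1:−1/4 = -1/4; ⇒ 3j(3 1 2; 0 0 0)² = 3/35, sgn -1
B: Δ = 2!·4!·0!/7! = 1/105; Racah Σ t=2..2: t=2:+1/12 = 1/12; ⇒ 3j(3 1 2; 0 1 -1)² = 1/35, sgn -1
I_A²/I_B² = (3/35)/(1/35) = 3/1

3/1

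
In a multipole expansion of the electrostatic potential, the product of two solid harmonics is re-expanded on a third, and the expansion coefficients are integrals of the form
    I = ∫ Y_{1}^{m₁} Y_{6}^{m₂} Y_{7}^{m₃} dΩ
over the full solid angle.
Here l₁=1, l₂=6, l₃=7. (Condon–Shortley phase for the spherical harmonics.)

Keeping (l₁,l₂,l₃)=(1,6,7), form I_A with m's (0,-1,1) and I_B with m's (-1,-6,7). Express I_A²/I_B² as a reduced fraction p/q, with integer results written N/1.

48/91

Same 1,6,7: normalisation and zero-m 3j drop out of the ratio.
A: Δ: 0! 2! 12! / 15! → 1/1365; sum: t=0:+1/604800 = 1/604800; 3j²(1 6 7; 0 -1 1) = Δ·Π!·Σ² = 16/455  (sign +1)
B: Δ: 0! 2! 12! / 15! → 1/1365; sum: t=0:+1/958003200 = 1/958003200; 3j²(1 6 7; -1 -6 7) = Δ·Π!·Σ² = 1/15  (sign +1)
I_A²/I_B² = (16/455)/(1/15) = 48/91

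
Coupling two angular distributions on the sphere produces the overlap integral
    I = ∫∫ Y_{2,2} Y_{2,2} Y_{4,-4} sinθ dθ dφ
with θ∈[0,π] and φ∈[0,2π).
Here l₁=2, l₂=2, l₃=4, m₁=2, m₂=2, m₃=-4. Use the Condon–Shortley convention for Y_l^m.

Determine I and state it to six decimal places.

0.337168

Rules hold: Σm=0, L=8 even, 0≤4≤4.
N = 5·5·9 = 225
Δ = 0!·4!·4!/9! = 1/630
Racah Σ t=0..0: t=0:+1/16 = 1/16
⇒ 3j(2 2 4; 0 0 0)² = 2/35, sgn +1
Racah Σ t=0..0: t=0:+1/576 = 1/576
⇒ 3j(2 2 4; 2 2 -4)² = 1/9, sgn +1
4πI² = N·(3j₀)²·(3jₘ)² = 10/7
I = +1·√(1.42857/4π) = 0.33716777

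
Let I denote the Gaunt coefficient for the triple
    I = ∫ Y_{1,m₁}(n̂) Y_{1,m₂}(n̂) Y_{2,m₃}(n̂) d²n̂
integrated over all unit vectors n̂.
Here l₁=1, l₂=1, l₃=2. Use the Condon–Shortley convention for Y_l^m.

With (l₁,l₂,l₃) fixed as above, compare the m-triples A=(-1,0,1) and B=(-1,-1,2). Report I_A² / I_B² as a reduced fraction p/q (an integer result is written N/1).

1/2

l's match ⇒ only the (l;m) 3-j factors differ between A and B.
A: triangle coeff Δ(1,1,2) = 1/30; Σ_t [0,0]: t=0:+1/2 = 1/2; (3j)²=1/10 [(1 1 2; -1 0 1)], sign=-1
B: triangle coeff Δ(1,1,2) = 1/30; Σ_t [0,0]: t=0:+1/4 = 1/4; (3j)²=1/5 [(1 1 2; -1 -1 2)], sign=+1
I_A²/I_B² = (1/10)/(1/5) = 1/2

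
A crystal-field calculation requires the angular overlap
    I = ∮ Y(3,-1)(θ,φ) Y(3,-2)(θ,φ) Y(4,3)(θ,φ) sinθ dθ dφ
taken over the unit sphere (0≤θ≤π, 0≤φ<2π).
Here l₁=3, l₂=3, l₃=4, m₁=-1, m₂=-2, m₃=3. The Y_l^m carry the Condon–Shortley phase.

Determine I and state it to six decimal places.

Checks pass: Σm=0; 10 even; l₃=4∈[0,6].
(2·3+1)(2·3+1)(2·4+1) = 441
Δ: 2! 4! 4! / 11! → 1/34650
sum: t=0:+1/72 t=1:−1/16 t=2:+1/72 = -5/144
3j²(3 3 4; 0 0 0) = Δ·Π!·Σ² = 2/77  (sign -1)
sum: t=0:+1/288 t=1:−1/144 = -1/288
3j²(3 3 4; -1 -2 3) = Δ·Π!·Σ² = 1/99  (sign +1)
combine: 4πI² = 441·2/77·1/99 = 14/121
take √, sign -1: I = -0.09595473

-0.095955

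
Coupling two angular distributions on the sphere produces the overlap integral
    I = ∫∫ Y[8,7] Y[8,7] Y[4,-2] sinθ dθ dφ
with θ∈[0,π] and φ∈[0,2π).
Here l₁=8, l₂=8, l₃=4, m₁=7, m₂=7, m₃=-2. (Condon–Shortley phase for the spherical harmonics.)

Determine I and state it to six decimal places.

m-sum = 7 + 7 − 2 = 12 ≠ 0 ⇒ I = 0

0.000000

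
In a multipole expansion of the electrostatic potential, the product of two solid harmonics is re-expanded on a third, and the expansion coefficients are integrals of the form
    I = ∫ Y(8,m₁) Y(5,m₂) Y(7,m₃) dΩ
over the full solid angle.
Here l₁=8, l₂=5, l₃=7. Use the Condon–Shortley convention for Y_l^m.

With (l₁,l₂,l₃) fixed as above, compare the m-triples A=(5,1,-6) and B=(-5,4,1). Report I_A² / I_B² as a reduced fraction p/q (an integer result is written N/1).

143/126

l's match ⇒ only the (l;m) 3-j factors differ between A and B.
A: triangle coeff Δ(8,5,7) = 1/814773960; Σ_t [2,3]: t=2:+1/418037760 t=3:−1/783820800 = 1/895795200; (3j)²=143/23256 [(8 5 7; 5 1 -6)], sign=-1
B: triangle coeff Δ(8,5,7) = 1/814773960; Σ_t [5,6]: t=5:−1/232243200 t=6:+1/130636800 = 1/298598400; (3j)²=7/1292 [(8 5 7; -5 4 1)], sign=+1
I_A²/I_B² = (143/23256)/(7/1292) = 143/126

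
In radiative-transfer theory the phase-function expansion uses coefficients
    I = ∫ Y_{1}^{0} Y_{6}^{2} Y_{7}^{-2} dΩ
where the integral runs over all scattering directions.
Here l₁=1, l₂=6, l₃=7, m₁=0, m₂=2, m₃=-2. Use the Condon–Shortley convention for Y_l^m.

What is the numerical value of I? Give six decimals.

m-sum 0 ✓  L=14 even ✓  5≤7≤7 ✓
Π(2lᵢ+1) = 3×13×15 = 585
triangle coeff Δ(1,6,7) = 1/1365
Σ_t [0,0]: t=0:+1/518400 = 1/518400
(3j)²=7/195 [(1 6 7; 0 0 0)], sign=-1
Σ_t [0,0]: t=0:+1/967680 = 1/967680
(3j)²=3/91 [(1 6 7; 0 2 -2)], sign=-1
⇒ 4πI² = 9/13
I = (+1)√(9/13/(4π)) = 0.23471705

0.234717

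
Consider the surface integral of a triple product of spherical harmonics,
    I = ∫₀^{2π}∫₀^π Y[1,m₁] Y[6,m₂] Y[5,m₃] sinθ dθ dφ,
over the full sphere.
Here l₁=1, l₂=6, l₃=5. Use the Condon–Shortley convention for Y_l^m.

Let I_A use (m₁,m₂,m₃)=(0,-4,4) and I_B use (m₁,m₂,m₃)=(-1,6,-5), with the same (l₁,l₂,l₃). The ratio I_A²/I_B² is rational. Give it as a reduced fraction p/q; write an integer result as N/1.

Shared (l₁,l₂,l₃)=(1,6,5): N and (l;000)² cancel in I_A²/I_B².
A: Δ = 2!·0!·10!/13! = 1/858; Racah Σ t=1..1: t=1:−1/362880 = -1/362880; ⇒ 3j(1 6 5; 0 -4 4)² = 10/429, sgn +1
B: Δ = 2!·0!·10!/13! = 1/858; Racah Σ t=2..2: t=2:+1/7257600 = 1/7257600; ⇒ 3j(1 6 5; -1 6 -5)² = 1/13, sgn +1
I_A²/I_B² = (10/429)/(1/13) = 10/33

10/33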